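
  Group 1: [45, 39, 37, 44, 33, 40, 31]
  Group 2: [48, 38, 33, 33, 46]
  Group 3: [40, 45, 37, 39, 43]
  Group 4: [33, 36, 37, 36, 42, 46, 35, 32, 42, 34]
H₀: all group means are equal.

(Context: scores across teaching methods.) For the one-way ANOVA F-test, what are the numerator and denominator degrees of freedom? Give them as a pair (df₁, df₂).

k = 4 groups, N = 27 total
df = (k−1, N−k) = (4−1, 27−4) = (3, 23)

degrees of freedom = [3, 23]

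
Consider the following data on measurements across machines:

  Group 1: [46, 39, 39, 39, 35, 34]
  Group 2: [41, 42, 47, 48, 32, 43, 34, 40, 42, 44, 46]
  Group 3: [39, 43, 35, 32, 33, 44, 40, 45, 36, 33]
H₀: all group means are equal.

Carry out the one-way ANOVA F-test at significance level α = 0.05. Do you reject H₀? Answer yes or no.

reject H₀: no

Group means [38.67, 41.73, 38.00], grand mean 39.667
SSB = Σnᵢ(x̄ᵢ−x̄)² = 80.485; SSW = ΣΣ(x−x̄ᵢ)² = 553.515
MSB = 80.485/2 = 40.2424; MSW = 553.515/24 = 23.0631
F = MSB/MSW = 1.7449
df = (2, 24)
p-value (upper-tail) = 0.19610
At α=0.05: p ≥ α → fail to reject H₀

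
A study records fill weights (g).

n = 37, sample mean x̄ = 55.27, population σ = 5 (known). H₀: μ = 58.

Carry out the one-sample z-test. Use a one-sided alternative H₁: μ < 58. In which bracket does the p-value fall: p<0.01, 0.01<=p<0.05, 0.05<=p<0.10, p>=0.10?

SE = σ/√n = 5/√37 = 0.8220
z = (x̄−μ₀)/SE = (55.27−58)/0.8220 = -3.3212
p-value (one-sided, H₁ less) = 0.00045
→ bracket: p<0.01

p-value bracket: p<0.01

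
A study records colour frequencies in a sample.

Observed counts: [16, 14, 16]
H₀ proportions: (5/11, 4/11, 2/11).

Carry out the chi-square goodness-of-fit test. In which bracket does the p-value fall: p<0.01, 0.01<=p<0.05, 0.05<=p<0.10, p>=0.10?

n = 46; E_i = n·p_i = [20.91, 16.73, 8.36]
χ² = (16−20.91)²/20.91 + (14−16.73)²/16.73 + (16−8.36)²/8.36 = 8.5696
df = 2
p-value (upper-tail) = 0.01378
→ bracket: 0.01<=p<0.05

p-value bracket: 0.01<=p<0.05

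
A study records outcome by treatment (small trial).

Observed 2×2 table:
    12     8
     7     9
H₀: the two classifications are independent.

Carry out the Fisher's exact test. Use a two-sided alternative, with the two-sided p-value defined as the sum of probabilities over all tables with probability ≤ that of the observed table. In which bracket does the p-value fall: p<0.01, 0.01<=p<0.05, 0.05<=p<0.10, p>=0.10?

p-value bracket: p>=0.10

Margins: r₁=20, r₂=16, c₁=19, c₂=17, n=36
p_obs = C(20,12)·C(16,7)/C(36,19); sum pmf over tables with pmf ≤ p_obs
p-value (two-sided) = 0.50273
→ bracket: p>=0.10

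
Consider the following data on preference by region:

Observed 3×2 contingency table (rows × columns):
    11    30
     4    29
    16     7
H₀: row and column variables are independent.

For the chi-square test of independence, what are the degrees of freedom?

degrees of freedom = 2

df = (r−1)(c−1) = (3−1)·(2−1) = 2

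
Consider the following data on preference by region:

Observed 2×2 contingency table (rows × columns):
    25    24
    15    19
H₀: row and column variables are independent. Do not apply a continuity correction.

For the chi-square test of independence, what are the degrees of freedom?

degrees of freedom = 1

df = (r−1)(c−1) = (2−1)·(2−1) = 1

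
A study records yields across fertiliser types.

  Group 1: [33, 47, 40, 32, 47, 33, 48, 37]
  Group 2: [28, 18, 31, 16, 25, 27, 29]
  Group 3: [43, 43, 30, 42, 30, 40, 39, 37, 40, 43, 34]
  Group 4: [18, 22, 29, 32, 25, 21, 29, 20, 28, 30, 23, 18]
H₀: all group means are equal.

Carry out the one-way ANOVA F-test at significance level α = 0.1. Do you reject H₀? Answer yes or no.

Group means [39.62, 24.86, 38.27, 24.58], grand mean 31.763
SSB = Σnᵢ(x̄ᵢ−x̄)² = 1913.038; SSW = ΣΣ(x−x̄ᵢ)² = 1035.831
MSB = 1913.038/3 = 637.6793; MSW = 1035.831/34 = 30.4656
F = MSB/MSW = 20.9311
df = (3, 34)
p-value (upper-tail) = 0.00000
At α=0.1: p < α → reject H₀

reject H₀: yes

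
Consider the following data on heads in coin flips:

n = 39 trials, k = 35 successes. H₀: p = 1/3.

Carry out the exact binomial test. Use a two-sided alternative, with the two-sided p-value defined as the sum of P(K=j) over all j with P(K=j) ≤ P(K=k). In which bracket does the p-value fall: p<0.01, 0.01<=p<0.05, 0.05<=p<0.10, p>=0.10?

p-value bracket: p<0.01

Exact binomial: n=39, k=35, p₀=1/3=0.3333
P(X=j) = C(n,j)·p₀^j·(1−p₀)^(n−j); p = Σ P(X=j) over j with P(X=j) ≤ P(X=35)
p-value (two-sided) = 0.00000
→ bracket: p<0.01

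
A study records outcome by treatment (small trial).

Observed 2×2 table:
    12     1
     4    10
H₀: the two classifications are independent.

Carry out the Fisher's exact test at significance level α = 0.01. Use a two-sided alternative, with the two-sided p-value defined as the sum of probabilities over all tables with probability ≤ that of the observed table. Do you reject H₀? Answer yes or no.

Margins: r₁=13, r₂=14, c₁=16, c₂=11, n=27
p_obs = C(13,12)·C(14,4)/C(27,16); sum pmf over tables with pmf ≤ p_obs
p-value (two-sided) = 0.00134
At α=0.01: p < α → reject H₀

reject H₀: yes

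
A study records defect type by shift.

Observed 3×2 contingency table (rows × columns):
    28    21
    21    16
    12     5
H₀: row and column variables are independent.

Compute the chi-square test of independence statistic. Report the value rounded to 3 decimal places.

Row totals [49, 37, 17], col totals [61, 42], n=103
χ² = (28−29.02)²/29.02 + (21−19.98)²/19.98 + (21−21.91)²/21.91 + (16−15.09)²/15.09 + (12−10.07)²/10.07 + (5−6.93)²/6.93 = 1.0903
df = 2

test statistic = 1.090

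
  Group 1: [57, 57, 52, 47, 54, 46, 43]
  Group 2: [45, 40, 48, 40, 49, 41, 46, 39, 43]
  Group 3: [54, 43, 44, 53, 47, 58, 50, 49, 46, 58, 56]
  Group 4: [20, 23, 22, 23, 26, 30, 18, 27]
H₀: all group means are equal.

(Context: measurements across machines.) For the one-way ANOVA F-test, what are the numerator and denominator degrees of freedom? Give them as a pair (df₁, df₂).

degrees of freedom = [3, 31]

k = 4 groups, N = 35 total
df = (k−1, N−k) = (4−1, 35−4) = (3, 31)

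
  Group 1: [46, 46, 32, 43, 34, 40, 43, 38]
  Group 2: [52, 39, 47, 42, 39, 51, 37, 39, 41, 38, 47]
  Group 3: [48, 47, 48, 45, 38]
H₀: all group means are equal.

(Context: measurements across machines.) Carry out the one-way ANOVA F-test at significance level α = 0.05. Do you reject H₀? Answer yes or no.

Group means [40.25, 42.91, 45.20], grand mean 42.500
SSB = Σnᵢ(x̄ᵢ−x̄)² = 78.791; SSW = ΣΣ(x−x̄ᵢ)² = 555.209
MSB = 78.791/2 = 39.3955; MSW = 555.209/21 = 26.4385
F = MSB/MSW = 1.4901
df = (2, 21)
p-value (upper-tail) = 0.24823
At α=0.05: p ≥ α → fail to reject H₀

reject H₀: no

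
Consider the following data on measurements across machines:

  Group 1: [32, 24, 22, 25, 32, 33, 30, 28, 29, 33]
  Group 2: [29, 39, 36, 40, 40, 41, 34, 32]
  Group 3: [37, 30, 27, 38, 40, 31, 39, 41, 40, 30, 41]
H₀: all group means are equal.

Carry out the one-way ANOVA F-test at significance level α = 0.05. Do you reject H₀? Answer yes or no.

reject H₀: yes

Group means [28.80, 36.38, 35.82], grand mean 33.552
SSB = Σnᵢ(x̄ᵢ−x̄)² = 346.061; SSW = ΣΣ(x−x̄ᵢ)² = 549.111
MSB = 346.061/2 = 173.0305; MSW = 549.111/26 = 21.1197
F = MSB/MSW = 8.1929
df = (2, 26)
p-value (upper-tail) = 0.00174
At α=0.05: p < α → reject H₀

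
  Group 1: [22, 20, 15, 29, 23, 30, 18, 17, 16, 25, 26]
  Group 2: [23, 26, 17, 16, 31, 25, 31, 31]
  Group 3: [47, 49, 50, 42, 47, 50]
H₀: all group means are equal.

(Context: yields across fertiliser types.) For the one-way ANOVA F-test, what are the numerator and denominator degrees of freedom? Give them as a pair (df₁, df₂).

k = 3 groups, N = 25 total
df = (k−1, N−k) = (3−1, 25−3) = (2, 22)

degrees of freedom = [2, 22]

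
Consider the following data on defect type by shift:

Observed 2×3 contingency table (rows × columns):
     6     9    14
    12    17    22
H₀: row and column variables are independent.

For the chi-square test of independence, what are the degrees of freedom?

df = (r−1)(c−1) = (2−1)·(3−1) = 2

degrees of freedom = 2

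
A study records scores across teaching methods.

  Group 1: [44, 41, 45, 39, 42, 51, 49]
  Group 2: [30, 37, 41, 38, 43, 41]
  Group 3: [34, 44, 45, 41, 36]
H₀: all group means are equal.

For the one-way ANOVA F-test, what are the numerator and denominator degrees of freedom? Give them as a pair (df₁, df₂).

k = 3 groups, N = 18 total
df = (k−1, N−k) = (3−1, 18−3) = (2, 15)

degrees of freedom = [2, 15]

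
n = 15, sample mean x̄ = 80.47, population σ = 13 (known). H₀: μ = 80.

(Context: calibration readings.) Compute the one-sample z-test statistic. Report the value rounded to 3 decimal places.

SE = σ/√n = 13/√15 = 3.3566
z = (x̄−μ₀)/SE = (80.47−80)/3.3566 = 0.1400

test statistic = 0.140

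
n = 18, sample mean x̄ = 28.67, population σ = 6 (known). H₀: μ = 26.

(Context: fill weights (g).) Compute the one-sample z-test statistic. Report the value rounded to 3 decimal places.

SE = σ/√n = 6/√18 = 1.4142
z = (x̄−μ₀)/SE = (28.67−26)/1.4142 = 1.8880

test statistic = 1.888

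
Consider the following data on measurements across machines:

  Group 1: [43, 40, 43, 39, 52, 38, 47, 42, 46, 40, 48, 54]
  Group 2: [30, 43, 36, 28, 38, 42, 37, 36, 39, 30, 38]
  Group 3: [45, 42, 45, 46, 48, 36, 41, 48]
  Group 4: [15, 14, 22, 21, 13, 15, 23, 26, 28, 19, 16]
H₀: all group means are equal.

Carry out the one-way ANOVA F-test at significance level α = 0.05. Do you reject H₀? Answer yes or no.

Group means [44.33, 36.09, 43.88, 19.27], grand mean 35.524
SSB = Σnᵢ(x̄ᵢ−x̄)² = 4397.844; SSW = ΣΣ(x−x̄ᵢ)² = 904.633
MSB = 4397.844/3 = 1465.9479; MSW = 904.633/38 = 23.8061
F = MSB/MSW = 61.5786
df = (3, 38)
p-value (upper-tail) = 0.00000
At α=0.05: p < α → reject H₀

reject H₀: yes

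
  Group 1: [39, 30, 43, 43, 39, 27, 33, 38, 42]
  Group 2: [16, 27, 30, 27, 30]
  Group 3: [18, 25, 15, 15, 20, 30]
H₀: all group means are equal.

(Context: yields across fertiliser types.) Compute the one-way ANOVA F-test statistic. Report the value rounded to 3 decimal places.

Group means [37.11, 26.00, 20.50], grand mean 29.350
SSB = Σnᵢ(x̄ᵢ−x̄)² = 1068.161; SSW = ΣΣ(x−x̄ᵢ)² = 582.389
MSB = 1068.161/2 = 534.0806; MSW = 582.389/17 = 34.2582
F = MSB/MSW = 15.5899
df = (2, 17)

test statistic = 15.590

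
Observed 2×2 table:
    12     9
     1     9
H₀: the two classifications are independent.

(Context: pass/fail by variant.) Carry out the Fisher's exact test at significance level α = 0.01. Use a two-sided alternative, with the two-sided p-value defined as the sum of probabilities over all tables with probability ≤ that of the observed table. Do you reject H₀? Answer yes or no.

Margins: r₁=21, r₂=10, c₁=13, c₂=18, n=31
p_obs = C(21,12)·C(10,1)/C(31,13); sum pmf over tables with pmf ≤ p_obs
p-value (two-sided) = 0.01997
At α=0.01: p ≥ α → fail to reject H₀

reject H₀: no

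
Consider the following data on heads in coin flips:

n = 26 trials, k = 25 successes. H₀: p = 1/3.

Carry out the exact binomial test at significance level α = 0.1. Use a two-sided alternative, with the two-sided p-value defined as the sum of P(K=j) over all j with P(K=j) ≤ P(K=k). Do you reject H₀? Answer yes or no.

Exact binomial: n=26, k=25, p₀=1/3=0.3333
P(X=j) = C(n,j)·p₀^j·(1−p₀)^(n−j); p = Σ P(X=j) over j with P(X=j) ≤ P(X=25)
p-value (two-sided) = 0.00000
At α=0.1: p < α → reject H₀

reject H₀: yes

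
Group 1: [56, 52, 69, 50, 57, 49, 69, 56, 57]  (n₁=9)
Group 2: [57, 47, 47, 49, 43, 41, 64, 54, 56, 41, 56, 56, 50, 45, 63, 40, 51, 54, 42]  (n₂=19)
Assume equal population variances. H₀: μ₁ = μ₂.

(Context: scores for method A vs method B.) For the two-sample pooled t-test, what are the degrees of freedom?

df = n₁ + n₂ − 2 = 9 + 19 − 2 = 26

degrees of freedom = 26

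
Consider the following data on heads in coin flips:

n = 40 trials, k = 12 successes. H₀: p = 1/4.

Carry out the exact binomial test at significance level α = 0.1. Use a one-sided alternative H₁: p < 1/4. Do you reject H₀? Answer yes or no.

reject H₀: no

Exact binomial: n=40, k=12, p₀=1/4=0.2500
P(X≤12) from Σ C(n,i)·p₀^i·(1−p₀)^(n−i)
p-value (one-sided, H₁ less) = 0.82087
At α=0.1: p ≥ α → fail to reject H₀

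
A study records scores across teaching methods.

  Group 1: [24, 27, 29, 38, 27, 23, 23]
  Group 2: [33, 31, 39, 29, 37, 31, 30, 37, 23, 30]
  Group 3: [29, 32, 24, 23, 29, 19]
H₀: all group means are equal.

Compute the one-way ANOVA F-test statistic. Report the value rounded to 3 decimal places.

test statistic = 3.418

Group means [27.29, 32.00, 26.00], grand mean 29.000
SSB = Σnᵢ(x̄ᵢ−x̄)² = 164.571; SSW = ΣΣ(x−x̄ᵢ)² = 481.429
MSB = 164.571/2 = 82.2857; MSW = 481.429/20 = 24.0714
F = MSB/MSW = 3.4184
df = (2, 20)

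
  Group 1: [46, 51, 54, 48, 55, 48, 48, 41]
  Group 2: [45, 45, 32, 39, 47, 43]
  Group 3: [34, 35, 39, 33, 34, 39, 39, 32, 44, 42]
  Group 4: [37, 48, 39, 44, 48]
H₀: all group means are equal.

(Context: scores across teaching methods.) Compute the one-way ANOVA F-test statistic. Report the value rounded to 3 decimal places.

Group means [48.88, 41.83, 37.10, 43.20], grand mean 42.379
SSB = Σnᵢ(x̄ᵢ−x̄)² = 621.419; SSW = ΣΣ(x−x̄ᵢ)² = 545.408
MSB = 621.419/3 = 207.1398; MSW = 545.408/25 = 21.8163
F = MSB/MSW = 9.4947
df = (3, 25)

test statistic = 9.495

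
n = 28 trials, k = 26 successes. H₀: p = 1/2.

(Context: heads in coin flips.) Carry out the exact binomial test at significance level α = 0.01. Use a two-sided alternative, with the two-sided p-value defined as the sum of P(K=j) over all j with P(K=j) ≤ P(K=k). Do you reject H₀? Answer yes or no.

Exact binomial: n=28, k=26, p₀=1/2=0.5000
P(X=j) = C(n,j)·p₀^j·(1−p₀)^(n−j); p = Σ P(X=j) over j with P(X=j) ≤ P(X=26)
p-value (two-sided) = 0.00000
At α=0.01: p < α → reject H₀

reject H₀: yes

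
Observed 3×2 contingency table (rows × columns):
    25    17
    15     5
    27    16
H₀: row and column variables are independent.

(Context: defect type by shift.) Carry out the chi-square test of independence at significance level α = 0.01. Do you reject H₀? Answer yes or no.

Row totals [42, 20, 43], col totals [67, 38], n=105
χ² = (25−26.80)²/26.80 + (17−15.20)²/15.20 + (15−12.76)²/12.76 + (5−7.24)²/7.24 + (27−27.44)²/27.44 + (16−15.56)²/15.56 = 1.4379
df = 2
p-value (upper-tail) = 0.48726
At α=0.01: p ≥ α → fail to reject H₀

reject H₀: no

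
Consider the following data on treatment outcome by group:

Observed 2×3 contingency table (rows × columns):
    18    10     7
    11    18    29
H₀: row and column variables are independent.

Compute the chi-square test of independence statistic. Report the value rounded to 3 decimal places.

Row totals [35, 58], col totals [29, 28, 36], n=93
χ² = (18−10.91)²/10.91 + (10−10.54)²/10.54 + (7−13.55)²/13.55 + (11−18.09)²/18.09 + (18−17.46)²/17.46 + (29−22.45)²/22.45 = 12.4959
df = 2

test statistic = 12.496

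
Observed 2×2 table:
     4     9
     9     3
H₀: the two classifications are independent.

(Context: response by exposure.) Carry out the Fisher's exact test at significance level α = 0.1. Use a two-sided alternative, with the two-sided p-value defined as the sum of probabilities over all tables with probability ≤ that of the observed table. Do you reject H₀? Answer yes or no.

reject H₀: yes

Margins: r₁=13, r₂=12, c₁=13, c₂=12, n=25
p_obs = C(13,4)·C(12,9)/C(25,13); sum pmf over tables with pmf ≤ p_obs
p-value (two-sided) = 0.04718
At α=0.1: p < α → reject H₀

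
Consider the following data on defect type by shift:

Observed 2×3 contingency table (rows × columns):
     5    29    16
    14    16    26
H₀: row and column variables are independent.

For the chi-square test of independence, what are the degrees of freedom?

degrees of freedom = 2

df = (r−1)(c−1) = (2−1)·(3−1) = 2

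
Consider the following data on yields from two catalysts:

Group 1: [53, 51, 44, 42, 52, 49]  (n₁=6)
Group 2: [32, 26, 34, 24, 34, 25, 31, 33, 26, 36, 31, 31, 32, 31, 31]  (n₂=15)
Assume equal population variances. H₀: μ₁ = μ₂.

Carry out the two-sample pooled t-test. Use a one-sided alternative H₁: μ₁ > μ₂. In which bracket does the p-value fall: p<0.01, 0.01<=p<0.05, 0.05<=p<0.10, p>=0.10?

x̄₁=48.500, s₁=4.506, n₁=6
x̄₂=30.467, s₂=3.583, n₂=15
s_p² = [5·4.506² + 14·3.583²]/19 = 14.8018
SE = √(s_p²·(1/6+1/15)) = 1.8584
t = (48.500−30.467)/1.8584 = 9.7036
df = 19
p-value (one-sided, H₁ greater) = 0.00000
→ bracket: p<0.01

p-value bracket: p<0.01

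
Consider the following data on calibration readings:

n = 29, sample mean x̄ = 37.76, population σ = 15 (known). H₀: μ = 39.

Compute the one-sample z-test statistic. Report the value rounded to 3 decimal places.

SE = σ/√n = 15/√29 = 2.7854
z = (x̄−μ₀)/SE = (37.76−39)/2.7854 = -0.4452

test statistic = -0.445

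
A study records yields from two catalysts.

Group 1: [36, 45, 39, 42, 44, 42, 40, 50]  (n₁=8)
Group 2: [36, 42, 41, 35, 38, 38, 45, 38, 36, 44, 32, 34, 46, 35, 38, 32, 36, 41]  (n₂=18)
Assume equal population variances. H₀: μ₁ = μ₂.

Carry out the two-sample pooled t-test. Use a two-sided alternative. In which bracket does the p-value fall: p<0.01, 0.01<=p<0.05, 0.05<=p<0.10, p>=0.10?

x̄₁=42.250, s₁=4.234, n₁=8
x̄₂=38.167, s₂=4.204, n₂=18
s_p² = [7·4.234² + 17·4.204²]/24 = 17.7500
SE = √(s_p²·(1/8+1/18)) = 1.7902
t = (42.250−38.167)/1.7902 = 2.2809
df = 24
p-value (two-sided) = 0.03172
→ bracket: 0.01<=p<0.05

p-value bracket: 0.01<=p<0.05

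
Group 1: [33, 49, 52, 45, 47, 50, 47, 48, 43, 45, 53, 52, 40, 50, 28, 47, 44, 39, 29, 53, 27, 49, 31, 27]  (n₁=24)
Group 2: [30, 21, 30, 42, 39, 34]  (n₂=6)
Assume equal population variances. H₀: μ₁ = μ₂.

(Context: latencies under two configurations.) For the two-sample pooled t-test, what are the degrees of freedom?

df = n₁ + n₂ − 2 = 24 + 6 − 2 = 28

degrees of freedom = 28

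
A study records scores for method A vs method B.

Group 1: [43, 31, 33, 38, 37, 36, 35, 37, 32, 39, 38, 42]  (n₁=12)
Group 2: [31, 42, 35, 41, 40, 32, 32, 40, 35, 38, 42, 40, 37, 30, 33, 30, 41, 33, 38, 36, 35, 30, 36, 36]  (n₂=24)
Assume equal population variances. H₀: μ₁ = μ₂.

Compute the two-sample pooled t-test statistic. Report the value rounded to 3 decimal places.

x̄₁=36.750, s₁=3.671, n₁=12
x̄₂=35.958, s₂=3.983, n₂=24
s_p² = [11·3.671² + 23·3.983²]/34 = 15.0944
SE = √(s_p²·(1/12+1/24)) = 1.3736
t = (36.750−35.958)/1.3736 = 0.5763
df = 34

test statistic = 0.576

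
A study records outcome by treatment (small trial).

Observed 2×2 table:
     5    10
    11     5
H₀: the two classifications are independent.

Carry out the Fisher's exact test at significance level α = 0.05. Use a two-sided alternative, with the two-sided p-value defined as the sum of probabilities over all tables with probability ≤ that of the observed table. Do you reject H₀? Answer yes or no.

Margins: r₁=15, r₂=16, c₁=16, c₂=15, n=31
p_obs = C(15,5)·C(16,11)/C(31,16); sum pmf over tables with pmf ≤ p_obs
p-value (two-sided) = 0.07560
At α=0.05: p ≥ α → fail to reject H₀

reject H₀: no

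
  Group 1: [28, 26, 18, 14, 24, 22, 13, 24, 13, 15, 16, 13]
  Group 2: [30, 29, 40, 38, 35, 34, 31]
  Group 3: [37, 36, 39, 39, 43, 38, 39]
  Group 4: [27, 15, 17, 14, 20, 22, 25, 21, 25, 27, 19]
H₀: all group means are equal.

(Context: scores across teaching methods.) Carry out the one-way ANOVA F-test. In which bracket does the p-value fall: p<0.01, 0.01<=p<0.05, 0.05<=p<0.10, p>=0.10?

p-value bracket: p<0.01

Group means [18.83, 33.86, 38.71, 21.09], grand mean 26.108
SSB = Σnᵢ(x̄ᵢ−x̄)² = 2444.706; SSW = ΣΣ(x−x̄ᵢ)² = 690.861
MSB = 2444.706/3 = 814.9020; MSW = 690.861/33 = 20.9352
F = MSB/MSW = 38.9250
df = (3, 33)
p-value (upper-tail) = 0.00000
→ bracket: p<0.01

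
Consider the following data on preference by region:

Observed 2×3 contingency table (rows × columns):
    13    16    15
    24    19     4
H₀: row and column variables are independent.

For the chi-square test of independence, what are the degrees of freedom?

df = (r−1)(c−1) = (2−1)·(3−1) = 2

degrees of freedom = 2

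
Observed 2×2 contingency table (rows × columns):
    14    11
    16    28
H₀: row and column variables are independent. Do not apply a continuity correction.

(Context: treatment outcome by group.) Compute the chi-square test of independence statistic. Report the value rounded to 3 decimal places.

test statistic = 2.501

Row totals [25, 44], col totals [30, 39], n=69
χ² = (14−10.87)²/10.87 + (11−14.13)²/14.13 + (16−19.13)²/19.13 + (28−24.87)²/24.87 = 2.5014
df = 1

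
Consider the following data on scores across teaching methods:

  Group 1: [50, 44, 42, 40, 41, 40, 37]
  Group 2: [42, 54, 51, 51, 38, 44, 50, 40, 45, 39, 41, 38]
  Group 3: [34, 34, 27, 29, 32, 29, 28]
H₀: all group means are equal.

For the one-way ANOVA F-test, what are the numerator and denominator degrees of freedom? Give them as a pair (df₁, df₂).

degrees of freedom = [2, 23]

k = 3 groups, N = 26 total
df = (k−1, N−k) = (3−1, 26−3) = (2, 23)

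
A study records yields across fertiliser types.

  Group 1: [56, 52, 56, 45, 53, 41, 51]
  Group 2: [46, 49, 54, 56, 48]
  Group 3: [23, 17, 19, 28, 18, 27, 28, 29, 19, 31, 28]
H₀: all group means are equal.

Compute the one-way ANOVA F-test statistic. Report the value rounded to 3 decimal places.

test statistic = 75.373

Group means [50.57, 50.60, 24.27], grand mean 38.000
SSB = Σnᵢ(x̄ᵢ−x̄)² = 3972.904; SSW = ΣΣ(x−x̄ᵢ)² = 527.096
MSB = 3972.904/2 = 1986.4519; MSW = 527.096/20 = 26.3548
F = MSB/MSW = 75.3734
df = (2, 20)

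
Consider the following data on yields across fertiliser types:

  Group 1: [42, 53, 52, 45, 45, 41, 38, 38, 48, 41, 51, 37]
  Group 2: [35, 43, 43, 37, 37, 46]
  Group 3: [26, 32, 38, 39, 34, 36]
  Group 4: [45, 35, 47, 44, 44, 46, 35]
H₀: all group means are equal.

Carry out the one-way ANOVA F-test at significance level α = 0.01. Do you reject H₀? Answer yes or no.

reject H₀: yes

Group means [44.25, 40.17, 34.17, 42.29], grand mean 41.065
SSB = Σnᵢ(x̄ᵢ−x̄)² = 422.526; SSW = ΣΣ(x−x̄ᵢ)² = 719.345
MSB = 422.526/3 = 140.8419; MSW = 719.345/27 = 26.6424
F = MSB/MSW = 5.2864
df = (3, 27)
p-value (upper-tail) = 0.00535
At α=0.01: p < α → reject H₀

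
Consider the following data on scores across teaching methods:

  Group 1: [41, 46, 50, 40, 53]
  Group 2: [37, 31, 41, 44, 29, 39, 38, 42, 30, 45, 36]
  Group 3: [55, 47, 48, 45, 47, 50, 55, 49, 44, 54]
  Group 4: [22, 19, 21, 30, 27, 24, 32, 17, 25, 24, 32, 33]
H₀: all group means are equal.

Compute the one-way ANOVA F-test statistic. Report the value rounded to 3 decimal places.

Group means [46.00, 37.45, 49.40, 25.50], grand mean 37.947
SSB = Σnᵢ(x̄ᵢ−x̄)² = 3497.767; SSW = ΣΣ(x−x̄ᵢ)² = 894.127
MSB = 3497.767/3 = 1165.9225; MSW = 894.127/34 = 26.2979
F = MSB/MSW = 44.3353
df = (3, 34)

test statistic = 44.335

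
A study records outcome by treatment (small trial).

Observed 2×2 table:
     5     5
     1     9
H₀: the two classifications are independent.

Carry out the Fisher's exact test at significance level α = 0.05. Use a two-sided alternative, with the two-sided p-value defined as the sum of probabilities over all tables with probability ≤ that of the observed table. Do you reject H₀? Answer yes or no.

reject H₀: no

Margins: r₁=10, r₂=10, c₁=6, c₂=14, n=20
p_obs = C(10,5)·C(10,1)/C(20,6); sum pmf over tables with pmf ≤ p_obs
p-value (two-sided) = 0.14087
At α=0.05: p ≥ α → fail to reject H₀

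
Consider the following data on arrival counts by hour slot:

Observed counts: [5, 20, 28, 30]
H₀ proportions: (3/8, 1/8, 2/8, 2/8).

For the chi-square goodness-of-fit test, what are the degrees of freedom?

df = k − 1 = 4 − 1 = 3

degrees of freedom = 3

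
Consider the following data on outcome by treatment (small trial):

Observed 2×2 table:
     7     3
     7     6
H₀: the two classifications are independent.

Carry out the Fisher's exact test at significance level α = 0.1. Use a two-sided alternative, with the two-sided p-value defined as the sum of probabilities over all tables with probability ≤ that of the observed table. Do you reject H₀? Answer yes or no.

reject H₀: no

Margins: r₁=10, r₂=13, c₁=14, c₂=9, n=23
p_obs = C(10,7)·C(13,7)/C(23,14); sum pmf over tables with pmf ≤ p_obs
p-value (two-sided) = 0.66927
At α=0.1: p ≥ α → fail to reject H₀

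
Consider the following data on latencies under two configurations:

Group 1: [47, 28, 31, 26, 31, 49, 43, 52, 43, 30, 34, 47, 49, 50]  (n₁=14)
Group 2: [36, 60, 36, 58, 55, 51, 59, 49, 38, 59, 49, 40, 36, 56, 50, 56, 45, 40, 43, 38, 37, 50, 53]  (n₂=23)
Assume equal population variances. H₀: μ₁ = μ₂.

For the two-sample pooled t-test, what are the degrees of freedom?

df = n₁ + n₂ − 2 = 14 + 23 − 2 = 35

degrees of freedom = 35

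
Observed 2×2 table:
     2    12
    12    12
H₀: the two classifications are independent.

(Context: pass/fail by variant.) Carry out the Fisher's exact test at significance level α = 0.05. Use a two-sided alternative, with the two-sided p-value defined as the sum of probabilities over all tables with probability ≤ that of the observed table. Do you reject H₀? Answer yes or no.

Margins: r₁=14, r₂=24, c₁=14, c₂=24, n=38
p_obs = C(14,2)·C(24,12)/C(38,14); sum pmf over tables with pmf ≤ p_obs
p-value (two-sided) = 0.03924
At α=0.05: p < α → reject H₀

reject H₀: yes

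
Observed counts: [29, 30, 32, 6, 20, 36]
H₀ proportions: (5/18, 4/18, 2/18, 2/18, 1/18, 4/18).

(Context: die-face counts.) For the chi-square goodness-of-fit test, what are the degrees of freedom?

df = k − 1 = 6 − 1 = 5

degrees of freedom = 5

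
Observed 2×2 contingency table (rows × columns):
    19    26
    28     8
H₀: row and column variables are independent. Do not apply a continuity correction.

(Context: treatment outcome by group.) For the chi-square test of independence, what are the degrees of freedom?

df = (r−1)(c−1) = (2−1)·(2−1) = 1

degrees of freedom = 1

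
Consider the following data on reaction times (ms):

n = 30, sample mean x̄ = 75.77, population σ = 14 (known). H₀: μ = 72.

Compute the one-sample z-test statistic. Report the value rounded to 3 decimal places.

SE = σ/√n = 14/√30 = 2.5560
z = (x̄−μ₀)/SE = (75.77−72)/2.5560 = 1.4749

test statistic = 1.475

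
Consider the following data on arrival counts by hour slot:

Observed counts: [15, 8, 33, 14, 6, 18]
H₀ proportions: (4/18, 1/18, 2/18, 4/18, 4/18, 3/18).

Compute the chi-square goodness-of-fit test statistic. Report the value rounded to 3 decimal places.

n = 94; E_i = n·p_i = [20.89, 5.22, 10.44, 20.89, 20.89, 15.67]
χ² = (15−20.89)²/20.89 + (8−5.22)²/5.22 + (33−10.44)²/10.44 + (14−20.89)²/20.89 + (6−20.89)²/20.89 + (18−15.67)²/15.67 = 65.0798
df = 5

test statistic = 65.080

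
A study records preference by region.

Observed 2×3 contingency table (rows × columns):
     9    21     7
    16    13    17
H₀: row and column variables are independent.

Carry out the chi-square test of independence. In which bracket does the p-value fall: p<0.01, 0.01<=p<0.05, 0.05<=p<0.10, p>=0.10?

Row totals [37, 46], col totals [25, 34, 24], n=83
χ² = (9−11.14)²/11.14 + (21−15.16)²/15.16 + (7−10.70)²/10.70 + (16−13.86)²/13.86 + (13−18.84)²/18.84 + (17−13.30)²/13.30 = 7.1168
df = 2
p-value (upper-tail) = 0.02848
→ bracket: 0.01<=p<0.05

p-value bracket: 0.01<=p<0.05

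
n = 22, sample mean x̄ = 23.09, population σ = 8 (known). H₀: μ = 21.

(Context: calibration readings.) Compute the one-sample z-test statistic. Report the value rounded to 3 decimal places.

SE = σ/√n = 8/√22 = 1.7056
z = (x̄−μ₀)/SE = (23.09−21)/1.7056 = 1.2254

test statistic = 1.225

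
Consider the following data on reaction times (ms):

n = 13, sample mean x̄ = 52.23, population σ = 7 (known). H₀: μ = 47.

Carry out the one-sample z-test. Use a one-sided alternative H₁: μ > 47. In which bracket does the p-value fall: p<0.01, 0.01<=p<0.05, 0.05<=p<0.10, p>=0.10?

SE = σ/√n = 7/√13 = 1.9415
z = (x̄−μ₀)/SE = (52.23−47)/1.9415 = 2.6939
p-value (one-sided, H₁ greater) = 0.00353
→ bracket: p<0.01

p-value bracket: p<0.01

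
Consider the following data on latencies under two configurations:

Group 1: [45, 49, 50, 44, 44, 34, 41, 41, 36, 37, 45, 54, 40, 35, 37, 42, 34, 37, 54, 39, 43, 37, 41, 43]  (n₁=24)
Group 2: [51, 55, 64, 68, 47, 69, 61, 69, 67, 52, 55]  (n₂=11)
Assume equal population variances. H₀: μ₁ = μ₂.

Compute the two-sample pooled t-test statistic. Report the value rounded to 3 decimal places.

x̄₁=41.750, s₁=5.735, n₁=24
x̄₂=59.818, s₂=8.097, n₂=11
s_p² = [23·5.735² + 10·8.097²]/33 = 42.7920
SE = √(s_p²·(1/24+1/11)) = 2.3818
t = (41.750−59.818)/2.3818 = -7.5858
df = 33

test statistic = -7.586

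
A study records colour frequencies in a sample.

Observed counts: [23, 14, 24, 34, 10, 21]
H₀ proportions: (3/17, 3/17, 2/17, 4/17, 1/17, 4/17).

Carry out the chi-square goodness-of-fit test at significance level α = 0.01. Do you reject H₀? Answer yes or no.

reject H₀: no

n = 126; E_i = n·p_i = [22.24, 22.24, 14.82, 29.65, 7.41, 29.65]
χ² = (23−22.24)²/22.24 + (14−22.24)²/22.24 + (24−14.82)²/14.82 + (34−29.65)²/29.65 + (10−7.41)²/7.41 + (21−29.65)²/29.65 = 12.8221
df = 5
p-value (upper-tail) = 0.02510
At α=0.01: p ≥ α → fail to reject H₀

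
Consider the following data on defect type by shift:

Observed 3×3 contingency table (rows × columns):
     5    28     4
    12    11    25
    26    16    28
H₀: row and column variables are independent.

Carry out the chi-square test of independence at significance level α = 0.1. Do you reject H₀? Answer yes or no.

Row totals [37, 48, 70], col totals [43, 55, 57], n=155
χ² = (5−10.26)²/10.26 + (28−13.13)²/13.13 + (4−13.61)²/13.61 + (12−13.32)²/13.32 + (11−17.03)²/17.03 + (25−17.65)²/17.65 + (26−19.42)²/19.42 + (16−24.84)²/24.84 + (28−25.74)²/25.74 = 37.2254
df = 4
p-value (upper-tail) = 0.00000
At α=0.1: p < α → reject H₀

reject H₀: yes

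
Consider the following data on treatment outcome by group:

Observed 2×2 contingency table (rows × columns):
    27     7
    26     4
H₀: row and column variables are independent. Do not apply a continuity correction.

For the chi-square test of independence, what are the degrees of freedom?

degrees of freedom = 1

df = (r−1)(c−1) = (2−1)·(2−1) = 1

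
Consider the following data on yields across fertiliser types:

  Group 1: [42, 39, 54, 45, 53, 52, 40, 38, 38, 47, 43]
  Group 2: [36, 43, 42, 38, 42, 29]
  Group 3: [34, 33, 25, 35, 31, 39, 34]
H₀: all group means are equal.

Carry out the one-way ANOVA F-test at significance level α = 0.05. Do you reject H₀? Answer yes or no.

Group means [44.64, 38.33, 33.00], grand mean 39.667
SSB = Σnᵢ(x̄ᵢ−x̄)² = 593.455; SSW = ΣΣ(x−x̄ᵢ)² = 619.879
MSB = 593.455/2 = 296.7273; MSW = 619.879/21 = 29.5180
F = MSB/MSW = 10.0524
df = (2, 21)
p-value (upper-tail) = 0.00087
At α=0.05: p < α → reject H₀

reject H₀: yes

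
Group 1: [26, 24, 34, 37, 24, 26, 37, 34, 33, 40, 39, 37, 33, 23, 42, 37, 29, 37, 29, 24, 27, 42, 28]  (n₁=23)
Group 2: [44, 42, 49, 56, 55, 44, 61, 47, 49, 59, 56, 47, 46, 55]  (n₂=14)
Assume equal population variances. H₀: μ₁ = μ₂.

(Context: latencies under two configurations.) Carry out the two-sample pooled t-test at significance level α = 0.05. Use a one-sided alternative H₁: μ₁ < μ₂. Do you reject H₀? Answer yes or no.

reject H₀: yes

x̄₁=32.261, s₁=6.217, n₁=23
x̄₂=50.714, s₂=6.132, n₂=14
s_p² = [22·6.217² + 13·6.132²]/35 = 38.2655
SE = √(s_p²·(1/23+1/14)) = 2.0969
t = (32.261−50.714)/2.0969 = -8.8004
df = 35
p-value (one-sided, H₁ less) = 0.00000
At α=0.05: p < α → reject H₀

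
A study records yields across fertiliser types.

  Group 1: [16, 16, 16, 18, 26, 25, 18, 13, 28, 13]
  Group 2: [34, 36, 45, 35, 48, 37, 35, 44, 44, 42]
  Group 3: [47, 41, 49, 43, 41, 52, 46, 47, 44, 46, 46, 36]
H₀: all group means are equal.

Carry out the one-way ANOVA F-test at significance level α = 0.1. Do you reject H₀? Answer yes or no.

Group means [18.90, 40.00, 44.83], grand mean 35.219
SSB = Σnᵢ(x̄ᵢ−x̄)² = 4000.902; SSW = ΣΣ(x−x̄ᵢ)² = 696.567
MSB = 4000.902/2 = 2000.4510; MSW = 696.567/29 = 24.0195
F = MSB/MSW = 83.2843
df = (2, 29)
p-value (upper-tail) = 0.00000
At α=0.1: p < α → reject H₀

reject H₀: yes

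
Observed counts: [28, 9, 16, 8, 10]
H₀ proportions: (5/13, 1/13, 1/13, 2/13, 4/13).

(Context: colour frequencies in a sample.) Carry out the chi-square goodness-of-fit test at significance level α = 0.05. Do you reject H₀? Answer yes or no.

n = 71; E_i = n·p_i = [27.31, 5.46, 5.46, 10.92, 21.85]
χ² = (28−27.31)²/27.31 + (9−5.46)²/5.46 + (16−5.46)²/5.46 + (8−10.92)²/10.92 + (10−21.85)²/21.85 = 29.8507
df = 4
p-value (upper-tail) = 0.00001
At α=0.05: p < α → reject H₀

reject H₀: yes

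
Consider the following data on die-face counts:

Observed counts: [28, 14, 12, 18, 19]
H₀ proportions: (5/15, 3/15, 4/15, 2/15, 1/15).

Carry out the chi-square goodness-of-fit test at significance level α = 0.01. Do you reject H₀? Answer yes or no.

reject H₀: yes

n = 91; E_i = n·p_i = [30.33, 18.20, 24.27, 12.13, 6.07]
χ² = (28−30.33)²/30.33 + (14−18.20)²/18.20 + (12−24.27)²/24.27 + (18−12.13)²/12.13 + (19−6.07)²/6.07 = 37.7582
df = 4
p-value (upper-tail) = 0.00000
At α=0.01: p < α → reject H₀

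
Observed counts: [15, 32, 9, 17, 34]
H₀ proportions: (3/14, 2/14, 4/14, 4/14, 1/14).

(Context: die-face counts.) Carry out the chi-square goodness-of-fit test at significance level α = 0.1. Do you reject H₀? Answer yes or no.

reject H₀: yes

n = 107; E_i = n·p_i = [22.93, 15.29, 30.57, 30.57, 7.64]
χ² = (15−22.93)²/22.93 + (32−15.29)²/15.29 + (9−30.57)²/30.57 + (17−30.57)²/30.57 + (34−7.64)²/7.64 = 133.1589
df = 4
p-value (upper-tail) = 0.00000
At α=0.1: p < α → reject H₀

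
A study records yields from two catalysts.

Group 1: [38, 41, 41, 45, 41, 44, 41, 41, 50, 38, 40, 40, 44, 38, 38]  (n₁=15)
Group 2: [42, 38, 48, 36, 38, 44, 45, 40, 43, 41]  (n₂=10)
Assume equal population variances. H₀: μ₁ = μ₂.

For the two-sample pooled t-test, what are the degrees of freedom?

df = n₁ + n₂ − 2 = 15 + 10 − 2 = 23

degrees of freedom = 23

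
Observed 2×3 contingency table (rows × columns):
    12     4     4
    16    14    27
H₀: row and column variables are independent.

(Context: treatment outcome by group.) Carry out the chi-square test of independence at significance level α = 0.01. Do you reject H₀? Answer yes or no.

reject H₀: no

Row totals [20, 57], col totals [28, 18, 31], n=77
χ² = (12−7.27)²/7.27 + (4−4.68)²/4.68 + (4−8.05)²/8.05 + (16−20.73)²/20.73 + (14−13.32)²/13.32 + (27−22.95)²/22.95 = 7.0372
df = 2
p-value (upper-tail) = 0.02964
At α=0.01: p ≥ α → fail to reject H₀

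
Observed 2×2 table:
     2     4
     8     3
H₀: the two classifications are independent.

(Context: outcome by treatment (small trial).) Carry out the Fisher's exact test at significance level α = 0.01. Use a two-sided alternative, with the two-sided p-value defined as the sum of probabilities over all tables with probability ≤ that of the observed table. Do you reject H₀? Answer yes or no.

reject H₀: no

Margins: r₁=6, r₂=11, c₁=10, c₂=7, n=17
p_obs = C(6,2)·C(11,8)/C(17,10); sum pmf over tables with pmf ≤ p_obs
p-value (two-sided) = 0.16176
At α=0.01: p ≥ α → fail to reject H₀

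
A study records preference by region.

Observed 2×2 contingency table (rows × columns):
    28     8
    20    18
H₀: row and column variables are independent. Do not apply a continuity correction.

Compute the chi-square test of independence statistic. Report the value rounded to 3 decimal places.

test statistic = 5.129

Row totals [36, 38], col totals [48, 26], n=74
χ² = (28−23.35)²/23.35 + (8−12.65)²/12.65 + (20−24.65)²/24.65 + (18−13.35)²/13.35 = 5.1292
df = 1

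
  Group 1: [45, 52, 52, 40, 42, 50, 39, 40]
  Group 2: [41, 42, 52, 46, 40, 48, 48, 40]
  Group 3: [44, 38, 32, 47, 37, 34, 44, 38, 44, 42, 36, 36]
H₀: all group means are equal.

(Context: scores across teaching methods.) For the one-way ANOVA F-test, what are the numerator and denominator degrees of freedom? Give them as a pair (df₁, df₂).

k = 3 groups, N = 28 total
df = (k−1, N−k) = (3−1, 28−3) = (2, 25)

degrees of freedom = [2, 25]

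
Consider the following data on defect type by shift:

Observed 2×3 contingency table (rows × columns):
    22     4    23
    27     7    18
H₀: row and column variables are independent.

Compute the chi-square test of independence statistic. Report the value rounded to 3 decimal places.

Row totals [49, 52], col totals [49, 11, 41], n=101
χ² = (22−23.77)²/23.77 + (4−5.34)²/5.34 + (23−19.89)²/19.89 + (27−25.23)²/25.23 + (7−5.66)²/5.66 + (18−21.11)²/21.11 = 1.8507
df = 2

test statistic = 1.851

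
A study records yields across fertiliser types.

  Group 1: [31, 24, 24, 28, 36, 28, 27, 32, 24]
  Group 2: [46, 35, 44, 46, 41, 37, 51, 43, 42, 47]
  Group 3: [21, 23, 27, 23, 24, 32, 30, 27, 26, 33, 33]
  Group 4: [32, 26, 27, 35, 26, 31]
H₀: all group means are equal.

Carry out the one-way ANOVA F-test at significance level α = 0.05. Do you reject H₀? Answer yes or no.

reject H₀: yes

Group means [28.22, 43.20, 27.18, 29.50], grand mean 32.278
SSB = Σnᵢ(x̄ᵢ−x̄)² = 1672.930; SSW = ΣΣ(x−x̄ᵢ)² = 594.292
MSB = 1672.930/3 = 557.6434; MSW = 594.292/32 = 18.5716
F = MSB/MSW = 30.0266
df = (3, 32)
p-value (upper-tail) = 0.00000
At α=0.05: p < α → reject H₀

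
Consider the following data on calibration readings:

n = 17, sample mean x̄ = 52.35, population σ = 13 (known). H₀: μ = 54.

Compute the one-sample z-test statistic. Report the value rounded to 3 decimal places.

test statistic = -0.523

SE = σ/√n = 13/√17 = 3.1530
z = (x̄−μ₀)/SE = (52.35−54)/3.1530 = -0.5233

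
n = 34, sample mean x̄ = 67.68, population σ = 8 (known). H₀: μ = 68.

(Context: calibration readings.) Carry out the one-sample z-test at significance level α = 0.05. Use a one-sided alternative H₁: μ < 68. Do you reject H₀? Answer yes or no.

SE = σ/√n = 8/√34 = 1.3720
z = (x̄−μ₀)/SE = (67.68−68)/1.3720 = -0.2332
p-value (one-sided, H₁ less) = 0.40779
At α=0.05: p ≥ α → fail to reject H₀

reject H₀: no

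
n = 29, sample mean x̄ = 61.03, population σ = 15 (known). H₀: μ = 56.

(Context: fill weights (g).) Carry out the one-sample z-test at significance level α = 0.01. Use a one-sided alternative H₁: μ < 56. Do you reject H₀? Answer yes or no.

reject H₀: no

SE = σ/√n = 15/√29 = 2.7854
z = (x̄−μ₀)/SE = (61.03−56)/2.7854 = 1.8058
p-value (one-sided, H₁ less) = 0.96453
At α=0.01: p ≥ α → fail to reject H₀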